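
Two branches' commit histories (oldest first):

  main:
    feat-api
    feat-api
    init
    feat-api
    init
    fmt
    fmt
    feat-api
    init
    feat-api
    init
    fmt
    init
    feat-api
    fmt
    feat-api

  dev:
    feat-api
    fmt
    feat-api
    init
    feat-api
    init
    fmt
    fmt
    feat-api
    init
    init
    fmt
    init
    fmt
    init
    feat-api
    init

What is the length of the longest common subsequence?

14

Taking feat-api at main[1]=dev[1], then feat-api at main[2]=dev[3], then init at main[3]=dev[4], then feat-api at main[4]=dev[5], then init at main[5]=dev[6], then fmt at main[6]=dev[7], then fmt at main[7]=dev[8], then feat-api at main[8]=dev[9], then init at main[9]=dev[10], then init at main[11]=dev[11], then fmt at main[12]=dev[12], then init at main[13]=dev[13], then fmt at main[15]=dev[14], then feat-api at main[16]=dev[16] gives a common subsequence of length 14. dp[16][17] = 14 confirms this is the maximum.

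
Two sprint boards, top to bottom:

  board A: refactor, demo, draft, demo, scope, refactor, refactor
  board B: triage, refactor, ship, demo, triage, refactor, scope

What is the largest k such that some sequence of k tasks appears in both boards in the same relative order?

Taking refactor [1,2], demo [2,4], scope [5,7] gives a common subsequence of length 3, and the DP table's final entry dp[7][7] is also 3, so no common subsequence is longer.

3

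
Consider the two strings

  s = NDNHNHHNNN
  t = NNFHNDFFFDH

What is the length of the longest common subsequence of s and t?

5

One common subsequence of length 5: N (s #1, t #1), N (s #3, t #2), H (s #4, t #4), N (s #5, t #5), H (s #7, t #11). The LCS DP gives dp[10][11] = 5, so this is optimal.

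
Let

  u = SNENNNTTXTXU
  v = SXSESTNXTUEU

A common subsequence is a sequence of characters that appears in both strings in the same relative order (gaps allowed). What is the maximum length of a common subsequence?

Let dp[i][j] be the LCS length of the first i characters of u and the first j characters of v. dp[i][j] = dp[i-1][j-1]+1 when the i-th and j-th characters match, else max(dp[i-1][j], dp[i][j-1]).
    ·  S  X  S  E  S  T  N  X  T  U  E  U
 ·  0  0  0  0  0  0  0  0  0  0  0  0  0
 S  0  1  1  1  1  1  1  1  1  1  1  1  1
 N  0  1  1  1  1  1  1  2  2  2  2  2  2
 E  0  1  1  1  2  2  2  2  2  2  2  3  3
 N  0  1  1  1  2  2  2  3  3  3  3  3  3
 N  0  1  1  1  2  2  2  3  3  3  3  3  3
 N  0  1  1  1  2  2  2  3  3  3  3  3  3
 T  0  1  1  1  2  2  3  3  3  4  4  4  4
 T  0  1  1  1  2  2  3  3  3  4  4  4  4
 X  0  1  2  2  2  2  3  3  4  4  4  4  4
 T  0  1  2  2  2  2  3  3  4  5  5  5  5
 X  0  1  2  2  2  2  3  3  4  5  5  5  5
 U  0  1  2  2  2  2  3  3  4  5  6  6  6
dp[12][12] = 6. One LCS (by backtracking along matches): SENXTU.

6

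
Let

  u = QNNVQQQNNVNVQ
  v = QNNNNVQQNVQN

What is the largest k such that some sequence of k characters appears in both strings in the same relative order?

9

One common subsequence of length 9: Q at u[1]=v[1], N at u[2]=v[4], N at u[3]=v[5], V at u[4]=v[6], Q at u[6]=v[7], Q at u[7]=v[8], N at u[9]=v[9], V at u[10]=v[10], N at u[11]=v[12]. The LCS DP gives dp[13][12] = 9, so this is optimal.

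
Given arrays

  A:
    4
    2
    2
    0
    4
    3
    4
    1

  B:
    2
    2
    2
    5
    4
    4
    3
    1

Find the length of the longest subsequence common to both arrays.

Taking 2 at A[2]=B[2]; then 2 at A[3]=B[3]; then 4 at A[5]=B[6]; then 3 at A[6]=B[7]; then 1 at A[8]=B[8] gives a common subsequence of length 5. Since dp[8][8] = 5, nothing longer is possible.

5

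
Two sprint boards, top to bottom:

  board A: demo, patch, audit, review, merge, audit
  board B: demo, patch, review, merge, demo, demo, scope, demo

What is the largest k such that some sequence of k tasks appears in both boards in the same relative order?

Match demo (board A #1, board B #1), patch (board A #2, board B #2), review (board A #4, board B #3), merge (board A #5, board B #4) — 4 tasks in the same relative order in both. dp[6][8] = 4 confirms this is the maximum.

4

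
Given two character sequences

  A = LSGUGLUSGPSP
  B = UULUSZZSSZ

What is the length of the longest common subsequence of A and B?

Match U [4,2], L [6,3], U [7,4], S [8,8], S [11,9] — 5 characters in the same relative order in both, and the DP table's final entry dp[12][10] is also 5, so no common subsequence is longer.

5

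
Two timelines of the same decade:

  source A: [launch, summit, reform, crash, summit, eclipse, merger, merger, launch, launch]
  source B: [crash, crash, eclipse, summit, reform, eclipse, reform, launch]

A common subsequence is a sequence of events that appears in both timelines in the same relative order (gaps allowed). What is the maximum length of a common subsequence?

4

Taking summit at source A[2]=source B[4], reform at source A[3]=source B[5], eclipse at source A[6]=source B[6], launch at source A[10]=source B[8] gives a common subsequence of length 4, and the DP table's final entry dp[10][8] is also 4, so no common subsequence is longer.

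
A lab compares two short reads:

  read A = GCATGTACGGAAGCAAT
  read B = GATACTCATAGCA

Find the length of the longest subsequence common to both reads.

Taking G at read A[1]=read B[1], A at read A[3]=read B[2], T at read A[4]=read B[3], T at read A[6]=read B[6], C at read A[8]=read B[7], A at read A[11]=read B[8], A at read A[12]=read B[10], G at read A[13]=read B[11], C at read A[14]=read B[12], A at read A[16]=read B[13] gives a common subsequence of length 10, and the DP table's final entry dp[17][13] is also 10, so no common subsequence is longer.

10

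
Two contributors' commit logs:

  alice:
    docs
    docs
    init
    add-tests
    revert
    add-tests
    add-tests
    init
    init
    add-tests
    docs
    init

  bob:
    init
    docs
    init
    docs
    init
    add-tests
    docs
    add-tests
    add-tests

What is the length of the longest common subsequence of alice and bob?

Taking docs [1,2], then docs [2,4], then init [3,5], then add-tests [4,6], then add-tests [7,8], then add-tests [10,9] gives a common subsequence of length 6. The LCS DP gives dp[12][9] = 6, so this is optimal.

6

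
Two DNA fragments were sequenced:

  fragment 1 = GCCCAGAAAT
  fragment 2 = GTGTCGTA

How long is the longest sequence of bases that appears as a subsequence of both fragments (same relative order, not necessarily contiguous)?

Let dp[i][j] be the LCS length of the first i bases of fragment 1 and the first j bases of fragment 2. dp[i][j] = dp[i-1][j-1]+1 when the i-th and j-th bases match, else max(dp[i-1][j], dp[i][j-1]).
    ·  G  T  G  T  C  G  T  A
 ·  0  0  0  0  0  0  0  0  0
 G  0  1  1  1  1  1  1  1  1
 C  0  1  1  1  1  2  2  2  2
 C  0  1  1  1  1  2  2  2  2
 C  0  1  1  1  1  2  2  2  2
 A  0  1  1  1  1  2  2  2  3
 G  0  1  1  2  2  2  3  3  3
 A  0  1  1  2  2  2  3  3  4
 A  0  1  1  2  2  2  3  3  4
 A  0  1  1  2  2  2  3  3  4
 T  0  1  2  2  3  3  3  4  4
dp[10][8] = 4. One LCS (by backtracking along matches): GCGA.

4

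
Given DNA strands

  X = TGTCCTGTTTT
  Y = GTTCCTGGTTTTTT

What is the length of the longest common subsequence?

Pick T at X[1]=Y[2], then T at X[3]=Y[3], then C at X[4]=Y[4], then C at X[5]=Y[5], then T at X[6]=Y[6], then G at X[7]=Y[8], then T at X[8]=Y[11], then T at X[9]=Y[12], then T at X[10]=Y[13], then T at X[11]=Y[14]; all 10 bases appear in both, in order. Since dp[11][14] = 10, nothing longer is possible.

10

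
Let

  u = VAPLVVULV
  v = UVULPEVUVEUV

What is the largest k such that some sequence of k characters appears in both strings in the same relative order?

Let dp[i][j] be the LCS length of the first i characters of u and the first j characters of v. dp[i][j] = dp[i-1][j-1]+1 when the i-th and j-th characters match, else max(dp[i-1][j], dp[i][j-1]).
    ·  U  V  U  L  P  E  V  U  V  E  U  V
 ·  0  0  0  0  0  0  0  0  0  0  0  0  0
 V  0  0  1  1  1  1  1  1  1  1  1  1  1
 A  0  0  1  1  1  1  1  1  1  1  1  1  1
 P  0  0  1  1  1  2  2  2  2  2  2  2  2
 L  0  0  1  1  2  2  2  2  2  2  2  2  2
 V  0  0  1  1  2  2  2  3  3  3  3  3  3
 V  0  0  1  1  2  2  2  3  3  4  4  4  4
 U  0  1  1  2  2  2  2  3  4  4  4  5  5
 L  0  1  1  2  3  3  3  3  4  4  4  5  5
 V  0  1  2  2  3  3  3  4  4  5  5  5  6
dp[9][12] = 6. One LCS (by backtracking along matches): VPVVUV.

6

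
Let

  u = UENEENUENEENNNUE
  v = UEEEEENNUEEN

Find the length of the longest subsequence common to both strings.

10

Match U (u #1, v #1), E (u #4, v #2), E (u #5, v #3), E (u #8, v #4), E (u #10, v #5), E (u #11, v #6), N (u #13, v #7), N (u #14, v #8), U (u #15, v #9), E (u #16, v #11) — 10 characters in the same relative order in both. dp[16][12] = 10 confirms this is the maximum.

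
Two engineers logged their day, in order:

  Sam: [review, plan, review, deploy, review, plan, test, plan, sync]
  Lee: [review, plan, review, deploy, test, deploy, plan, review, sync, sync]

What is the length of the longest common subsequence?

Match review [1,1], then plan [2,2], then review [3,3], then deploy [4,4], then test [7,5], then plan [8,7], then sync [9,10] — 7 tasks in the same relative order in both, and the DP table's final entry dp[9][10] is also 7, so no common subsequence is longer.

7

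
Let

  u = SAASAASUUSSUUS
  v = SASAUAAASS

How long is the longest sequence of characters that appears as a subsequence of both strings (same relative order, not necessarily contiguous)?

7

Let dp[i][j] be the LCS length of the first i characters of u and the first j characters of v. dp[i][j] = dp[i-1][j-1]+1 when the i-th and j-th characters match, else max(dp[i-1][j], dp[i][j-1]).
    ·  S  A  S  A  U  A  A  A  S  S
 ·  0  0  0  0  0  0  0  0  0  0  0
 S  0  1  1  1  1  1  1  1  1  1  1
 A  0  1  2  2  2  2  2  2  2  2  2
 A  0  1  2  2  3  3  3  3  3  3  3
 S  0  1  2  3  3  3  3  3  3  4  4
 A  0  1  2  3  4  4  4  4  4  4  4
 A  0  1  2  3  4  4  5  5  5  5  5
 S  0  1  2  3  4  4  5  5  5  6  6
 U  0  1  2  3  4  5  5  5  5  6  6
 U  0  1  2  3  4  5  5  5  5  6  6
 S  0  1  2  3  4  5  5  5  5  6  7
 S  0  1  2  3  4  5  5  5  5  6  7
 U  0  1  2  3  4  5  5  5  5  6  7
 U  0  1  2  3  4  5  5  5  5  6  7
 S  0  1  2  3  4  5  5  5  5  6  7
dp[14][10] = 7. One LCS (by backtracking along matches): SAAAASS.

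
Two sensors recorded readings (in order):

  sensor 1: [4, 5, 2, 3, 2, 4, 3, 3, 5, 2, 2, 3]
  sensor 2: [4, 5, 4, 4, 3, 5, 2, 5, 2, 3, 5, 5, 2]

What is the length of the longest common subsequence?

8

Match 4 [1,1], 5 [2,2], 4 [6,4], 3 [8,5], 5 [9,6], 2 [10,7], 2 [11,9], 3 [12,10] — 8 values in the same relative order in both, and the DP table's final entry dp[12][13] is also 8, so no common subsequence is longer.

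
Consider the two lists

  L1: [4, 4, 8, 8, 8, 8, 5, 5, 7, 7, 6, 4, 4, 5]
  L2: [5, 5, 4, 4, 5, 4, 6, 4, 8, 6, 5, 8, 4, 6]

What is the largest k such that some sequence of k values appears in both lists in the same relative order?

6

Pick 4 (L1 #1, L2 #3) → 4 (L1 #2, L2 #4) → 5 (L1 #7, L2 #5) → 6 (L1 #11, L2 #7) → 4 (L1 #12, L2 #8) → 4 (L1 #13, L2 #13); all 6 values appear in both, in order. Since dp[14][14] = 6, nothing longer is possible.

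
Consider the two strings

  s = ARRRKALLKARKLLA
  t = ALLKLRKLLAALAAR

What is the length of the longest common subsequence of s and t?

9

Pick A at s[6]=t[1]; then L at s[7]=t[2]; then L at s[8]=t[3]; then K at s[9]=t[4]; then R at s[11]=t[6]; then K at s[12]=t[7]; then L at s[13]=t[9]; then L at s[14]=t[12]; then A at s[15]=t[14]; all 9 characters appear in both, in order. Since dp[15][15] = 9, nothing longer is possible.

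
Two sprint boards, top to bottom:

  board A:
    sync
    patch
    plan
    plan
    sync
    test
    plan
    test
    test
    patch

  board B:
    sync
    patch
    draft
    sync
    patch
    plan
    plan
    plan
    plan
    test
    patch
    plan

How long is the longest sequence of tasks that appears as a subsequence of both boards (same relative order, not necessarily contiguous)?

7

Taking sync at board A[1]=board B[4] → patch at board A[2]=board B[5] → plan at board A[3]=board B[7] → plan at board A[4]=board B[8] → plan at board A[7]=board B[9] → test at board A[9]=board B[10] → patch at board A[10]=board B[11] gives a common subsequence of length 7. The LCS DP gives dp[10][12] = 7, so this is optimal.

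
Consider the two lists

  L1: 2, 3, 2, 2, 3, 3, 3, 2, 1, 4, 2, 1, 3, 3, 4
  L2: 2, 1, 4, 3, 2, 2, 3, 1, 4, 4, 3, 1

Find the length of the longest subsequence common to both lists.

8

Match 2 [1,1], then 3 [2,4], then 2 [3,5], then 2 [4,6], then 3 [7,7], then 1 [9,8], then 4 [10,10], then 1 [12,12] — 8 values in the same relative order in both, and the DP table's final entry dp[15][12] is also 8, so no common subsequence is longer.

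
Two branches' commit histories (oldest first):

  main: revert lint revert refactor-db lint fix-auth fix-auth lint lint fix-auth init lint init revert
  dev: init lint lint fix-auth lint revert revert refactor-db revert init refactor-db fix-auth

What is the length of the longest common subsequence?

One common subsequence of length 5: lint [2,2], lint [5,3], fix-auth [7,4], lint [8,5], fix-auth [10,12]. dp[14][12] = 5 confirms this is the maximum.

5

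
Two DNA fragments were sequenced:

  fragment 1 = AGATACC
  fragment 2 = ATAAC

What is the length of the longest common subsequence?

4

Taking A [1,1], A [3,3], A [5,4], C [7,5] gives a common subsequence of length 4. The LCS DP gives dp[7][5] = 4, so this is optimal.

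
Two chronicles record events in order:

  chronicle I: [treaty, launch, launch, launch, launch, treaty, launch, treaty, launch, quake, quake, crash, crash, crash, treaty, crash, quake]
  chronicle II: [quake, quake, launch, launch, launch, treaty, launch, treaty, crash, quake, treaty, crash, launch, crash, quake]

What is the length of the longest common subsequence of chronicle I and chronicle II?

Taking launch at chronicle I[3]=chronicle II[3]; then launch at chronicle I[4]=chronicle II[4]; then launch at chronicle I[5]=chronicle II[5]; then treaty at chronicle I[6]=chronicle II[6]; then launch at chronicle I[7]=chronicle II[7]; then treaty at chronicle I[8]=chronicle II[8]; then quake at chronicle I[10]=chronicle II[10]; then crash at chronicle I[12]=chronicle II[12]; then crash at chronicle I[16]=chronicle II[14]; then quake at chronicle I[17]=chronicle II[15] gives a common subsequence of length 10. Since dp[17][15] = 10, nothing longer is possible.

10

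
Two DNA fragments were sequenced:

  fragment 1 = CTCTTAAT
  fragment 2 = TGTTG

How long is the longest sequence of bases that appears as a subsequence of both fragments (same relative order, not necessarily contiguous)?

3

Let dp[i][j] be the LCS length of the first i bases of fragment 1 and the first j bases of fragment 2. dp[i][j] = dp[i-1][j-1]+1 when the i-th and j-th bases match, else max(dp[i-1][j], dp[i][j-1]).
    ·  T  G  T  T  G
 ·  0  0  0  0  0  0
 C  0  0  0  0  0  0
 T  0  1  1  1  1  1
 C  0  1  1  1  1  1
 T  0  1  1  2  2  2
 T  0  1  1  2  3  3
 A  0  1  1  2  3  3
 A  0  1  1  2  3  3
 T  0  1  1  2  3  3
dp[8][5] = 3. One LCS (by backtracking along matches): TTT.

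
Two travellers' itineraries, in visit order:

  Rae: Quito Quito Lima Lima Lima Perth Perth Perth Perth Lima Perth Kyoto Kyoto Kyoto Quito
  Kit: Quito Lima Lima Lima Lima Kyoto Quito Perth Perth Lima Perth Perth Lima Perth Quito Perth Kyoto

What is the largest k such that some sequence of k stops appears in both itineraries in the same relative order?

11

One common subsequence of length 11: Quito (Rae #1, Kit #1); then Lima (Rae #3, Kit #3); then Lima (Rae #4, Kit #4); then Lima (Rae #5, Kit #5); then Perth (Rae #6, Kit #8); then Perth (Rae #7, Kit #9); then Perth (Rae #8, Kit #11); then Perth (Rae #9, Kit #12); then Lima (Rae #10, Kit #13); then Perth (Rae #11, Kit #16); then Kyoto (Rae #14, Kit #17). The LCS DP gives dp[15][17] = 11, so this is optimal.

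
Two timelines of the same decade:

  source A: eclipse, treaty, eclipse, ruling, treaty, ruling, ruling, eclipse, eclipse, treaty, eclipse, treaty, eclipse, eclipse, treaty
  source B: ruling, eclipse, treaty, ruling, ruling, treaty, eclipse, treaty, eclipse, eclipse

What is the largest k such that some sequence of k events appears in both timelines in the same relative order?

9

Pick eclipse (source A #3, source B #2); then treaty (source A #5, source B #3); then ruling (source A #6, source B #4); then ruling (source A #7, source B #5); then treaty (source A #10, source B #6); then eclipse (source A #11, source B #7); then treaty (source A #12, source B #8); then eclipse (source A #13, source B #9); then eclipse (source A #14, source B #10); all 9 events appear in both, in order. The LCS DP gives dp[15][10] = 9, so this is optimal.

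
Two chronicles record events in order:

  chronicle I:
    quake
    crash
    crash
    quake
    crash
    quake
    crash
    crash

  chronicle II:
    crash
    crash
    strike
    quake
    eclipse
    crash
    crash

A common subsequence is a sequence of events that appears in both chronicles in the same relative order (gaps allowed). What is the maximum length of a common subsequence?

5

Match crash [2,1], crash [3,2], quake [4,4], crash [7,6], crash [8,7] — 5 events in the same relative order in both, and the DP table's final entry dp[8][7] is also 5, so no common subsequence is longer.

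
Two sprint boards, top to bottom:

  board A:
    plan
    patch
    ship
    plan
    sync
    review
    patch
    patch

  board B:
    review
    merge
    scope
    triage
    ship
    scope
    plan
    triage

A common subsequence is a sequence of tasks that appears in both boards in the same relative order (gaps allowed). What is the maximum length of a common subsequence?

Match ship [3,5], then plan [4,7] — 2 tasks in the same relative order in both, and the DP table's final entry dp[8][8] is also 2, so no common subsequence is longer.

2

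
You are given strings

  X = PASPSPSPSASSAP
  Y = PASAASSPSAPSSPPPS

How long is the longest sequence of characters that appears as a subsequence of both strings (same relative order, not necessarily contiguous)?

One common subsequence of length 11: P [1,1]; then A [2,2]; then S [3,3]; then S [5,6]; then S [7,7]; then P [8,8]; then S [9,9]; then A [10,10]; then S [11,12]; then S [12,13]; then P [14,16]. Since dp[14][17] = 11, nothing longer is possible.

11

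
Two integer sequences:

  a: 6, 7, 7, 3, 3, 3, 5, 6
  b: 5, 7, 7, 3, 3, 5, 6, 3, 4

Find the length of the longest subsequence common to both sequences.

6

Let dp[i][j] be the LCS length of the first i values of a and the first j values of b. dp[i][j] = dp[i-1][j-1]+1 when the i-th and j-th values match, else max(dp[i-1][j], dp[i][j-1]).
    ·  5  7  7  3  3  5  6  3  4
 ·  0  0  0  0  0  0  0  0  0  0
 6  0  0  0  0  0  0  0  1  1  1
 7  0  0  1  1  1  1  1  1  1  1
 7  0  0  1  2  2  2  2  2  2  2
 3  0  0  1  2  3  3  3  3  3  3
 3  0  0  1  2  3  4  4  4  4  4
 3  0  0  1  2  3  4  4  4  5  5
 5  0  1  1  2  3  4  5  5  5  5
 6  0  1  1  2  3  4  5  6  6  6
dp[8][9] = 6. One LCS (by backtracking along matches): 7, 7, 3, 3, 5, 6.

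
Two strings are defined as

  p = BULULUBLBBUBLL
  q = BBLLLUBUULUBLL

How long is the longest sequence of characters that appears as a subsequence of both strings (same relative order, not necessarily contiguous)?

10

Match B (p #1, q #2); then L (p #3, q #4); then L (p #5, q #5); then U (p #6, q #6); then B (p #7, q #7); then L (p #8, q #10); then U (p #11, q #11); then B (p #12, q #12); then L (p #13, q #13); then L (p #14, q #14) — 10 characters in the same relative order in both, and the DP table's final entry dp[14][14] is also 10, so no common subsequence is longer.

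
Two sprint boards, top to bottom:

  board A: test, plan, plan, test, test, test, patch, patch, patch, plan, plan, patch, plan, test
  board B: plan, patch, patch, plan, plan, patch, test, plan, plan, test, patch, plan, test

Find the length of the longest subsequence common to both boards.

9

Match plan at board A[3]=board B[1], patch at board A[7]=board B[2], patch at board A[8]=board B[3], patch at board A[9]=board B[6], plan at board A[10]=board B[8], plan at board A[11]=board B[9], patch at board A[12]=board B[11], plan at board A[13]=board B[12], test at board A[14]=board B[13] — 9 tasks in the same relative order in both, and the DP table's final entry dp[14][13] is also 9, so no common subsequence is longer.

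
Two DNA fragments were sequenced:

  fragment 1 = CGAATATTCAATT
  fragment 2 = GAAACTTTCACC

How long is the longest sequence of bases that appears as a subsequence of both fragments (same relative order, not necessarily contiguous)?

8

Taking G [2,1], A [3,3], A [4,4], T [5,6], T [7,7], T [8,8], C [9,9], A [10,10] gives a common subsequence of length 8. dp[13][12] = 8 confirms this is the maximum.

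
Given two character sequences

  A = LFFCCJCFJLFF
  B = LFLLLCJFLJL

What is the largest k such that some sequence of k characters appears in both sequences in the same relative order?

One common subsequence of length 7: L (A #1, B #1) → F (A #2, B #2) → C (A #5, B #6) → J (A #6, B #7) → F (A #8, B #8) → J (A #9, B #10) → L (A #10, B #11), and the DP table's final entry dp[12][11] is also 7, so no common subsequence is longer.

7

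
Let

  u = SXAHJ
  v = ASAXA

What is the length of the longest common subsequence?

Let dp[i][j] be the LCS length of the first i characters of u and the first j characters of v. dp[i][j] = dp[i-1][j-1]+1 when the i-th and j-th characters match, else max(dp[i-1][j], dp[i][j-1]).
    ·  A  S  A  X  A
 ·  0  0  0  0  0  0
 S  0  0  1  1  1  1
 X  0  0  1  1  2  2
 A  0  1  1  2  2  3
 H  0  1  1  2  2  3
 J  0  1  1  2  2  3
dp[5][5] = 3. One LCS (by backtracking along matches): SXA.

3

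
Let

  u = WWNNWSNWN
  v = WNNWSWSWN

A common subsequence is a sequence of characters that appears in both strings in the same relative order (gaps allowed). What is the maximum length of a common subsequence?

7

Let dp[i][j] be the LCS length of the first i characters of u and the first j characters of v. dp[i][j] = dp[i-1][j-1]+1 when the i-th and j-th characters match, else max(dp[i-1][j], dp[i][j-1]).
    ·  W  N  N  W  S  W  S  W  N
 ·  0  0  0  0  0  0  0  0  0  0
 W  0  1  1  1  1  1  1  1  1  1
 W  0  1  1  1  2  2  2  2  2  2
 N  0  1  2  2  2  2  2  2  2  3
 N  0  1  2  3  3  3  3  3  3  3
 W  0  1  2  3  4  4  4  4  4  4
 S  0  1  2  3  4  5  5  5  5  5
 N  0  1  2  3  4  5  5  5  5  6
 W  0  1  2  3  4  5  6  6  6  6
 N  0  1  2  3  4  5  6  6  6  7
dp[9][9] = 7. One LCS (by backtracking along matches): WNNWSWN.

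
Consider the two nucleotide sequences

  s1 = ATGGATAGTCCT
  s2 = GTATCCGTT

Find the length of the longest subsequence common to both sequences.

7

Pick G [4,1]; then T [6,2]; then A [7,3]; then T [9,4]; then C [10,5]; then C [11,6]; then T [12,9]; all 7 bases appear in both, in order. Since dp[12][9] = 7, nothing longer is possible.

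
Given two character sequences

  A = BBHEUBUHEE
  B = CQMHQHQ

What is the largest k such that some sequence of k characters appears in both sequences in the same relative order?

Match H (A #3, B #4), then H (A #8, B #6) — 2 characters in the same relative order in both. dp[10][7] = 2 confirms this is the maximum.

2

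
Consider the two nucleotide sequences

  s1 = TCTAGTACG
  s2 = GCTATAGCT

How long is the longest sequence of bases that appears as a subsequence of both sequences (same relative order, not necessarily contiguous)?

6

Taking C at s1[2]=s2[2], T at s1[3]=s2[3], A at s1[4]=s2[4], T at s1[6]=s2[5], A at s1[7]=s2[6], C at s1[8]=s2[8] gives a common subsequence of length 6. Since dp[9][9] = 6, nothing longer is possible.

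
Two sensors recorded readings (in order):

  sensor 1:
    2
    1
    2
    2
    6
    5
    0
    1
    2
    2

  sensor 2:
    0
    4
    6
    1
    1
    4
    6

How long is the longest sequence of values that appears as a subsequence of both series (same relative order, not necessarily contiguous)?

2

Taking 1 at sensor 1[2]=sensor 2[5], 6 at sensor 1[5]=sensor 2[7] gives a common subsequence of length 2. Since dp[10][7] = 2, nothing longer is possible.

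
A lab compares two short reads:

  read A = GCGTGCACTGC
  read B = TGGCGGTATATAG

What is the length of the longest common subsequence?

One common subsequence of length 7: G (read A #1, read B #3) → C (read A #2, read B #4) → G (read A #3, read B #6) → T (read A #4, read B #9) → A (read A #7, read B #10) → T (read A #9, read B #11) → G (read A #10, read B #13). Since dp[11][13] = 7, nothing longer is possible.

7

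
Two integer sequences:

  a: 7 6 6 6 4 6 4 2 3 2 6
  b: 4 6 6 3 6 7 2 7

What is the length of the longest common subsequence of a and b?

4

Let dp[i][j] be the LCS length of the first i values of a and the first j values of b. dp[i][j] = dp[i-1][j-1]+1 when the i-th and j-th values match, else max(dp[i-1][j], dp[i][j-1]).
    ·  4  6  6  3  6  7  2  7
 ·  0  0  0  0  0  0  0  0  0
 7  0  0  0  0  0  0  1  1  1
 6  0  0  1  1  1  1  1  1  1
 6  0  0  1  2  2  2  2  2  2
 6  0  0  1  2  2  3  3  3  3
 4  0  1  1  2  2  3  3  3  3
 6  0  1  2  2  2  3  3  3  3
 4  0  1  2  2  2  3  3  3  3
 2  0  1  2  2  2  3  3  4  4
 3  0  1  2  2  3  3  3  4  4
 2  0  1  2  2  3  3  3  4  4
 6  0  1  2  3  3  4  4  4  4
dp[11][8] = 4. One LCS (by backtracking along matches): 6, 6, 6, 2.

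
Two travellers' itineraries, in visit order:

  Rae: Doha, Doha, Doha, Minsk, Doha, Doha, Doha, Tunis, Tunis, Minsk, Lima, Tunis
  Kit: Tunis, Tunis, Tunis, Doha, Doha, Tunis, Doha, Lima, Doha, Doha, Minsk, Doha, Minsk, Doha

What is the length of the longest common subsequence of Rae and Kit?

7

Taking Doha (Rae #1, Kit #4), then Doha (Rae #2, Kit #5), then Doha (Rae #3, Kit #7), then Doha (Rae #5, Kit #9), then Doha (Rae #6, Kit #10), then Doha (Rae #7, Kit #12), then Minsk (Rae #10, Kit #13) gives a common subsequence of length 7. Since dp[12][14] = 7, nothing longer is possible.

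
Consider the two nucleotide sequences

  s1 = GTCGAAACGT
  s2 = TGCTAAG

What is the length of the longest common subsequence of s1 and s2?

5

Pick G [1,2]; then T [2,4]; then A [6,5]; then A [7,6]; then G [9,7]; all 5 bases appear in both, in order, and the DP table's final entry dp[10][7] is also 5, so no common subsequence is longer.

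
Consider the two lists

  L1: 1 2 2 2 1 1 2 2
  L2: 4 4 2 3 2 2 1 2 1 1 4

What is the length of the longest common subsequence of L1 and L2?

5

One common subsequence of length 5: 2 at L1[2]=L2[5], 2 at L1[3]=L2[6], 2 at L1[4]=L2[8], 1 at L1[5]=L2[9], 1 at L1[6]=L2[10]. Since dp[8][11] = 5, nothing longer is possible.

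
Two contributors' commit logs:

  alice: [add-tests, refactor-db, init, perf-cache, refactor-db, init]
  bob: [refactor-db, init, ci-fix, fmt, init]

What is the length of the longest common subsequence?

3

One common subsequence of length 3: refactor-db [2,1]; then init [3,2]; then init [6,5]. The LCS DP gives dp[6][5] = 3, so this is optimal.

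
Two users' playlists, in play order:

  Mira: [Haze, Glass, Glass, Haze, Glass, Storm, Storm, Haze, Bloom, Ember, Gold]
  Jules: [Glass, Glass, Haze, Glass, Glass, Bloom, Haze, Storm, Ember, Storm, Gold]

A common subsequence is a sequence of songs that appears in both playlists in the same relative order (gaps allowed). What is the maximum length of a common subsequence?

Pick Haze (Mira #1, Jules #3); then Glass (Mira #2, Jules #4); then Glass (Mira #3, Jules #5); then Haze (Mira #4, Jules #7); then Storm (Mira #6, Jules #8); then Storm (Mira #7, Jules #10); then Gold (Mira #11, Jules #11); all 7 songs appear in both, in order. dp[11][11] = 7 confirms this is the maximum.

7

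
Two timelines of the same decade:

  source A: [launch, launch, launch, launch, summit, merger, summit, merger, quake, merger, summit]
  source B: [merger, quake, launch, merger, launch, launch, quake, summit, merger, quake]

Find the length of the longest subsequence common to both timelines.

6

Pick launch [1,3] → launch [2,5] → launch [3,6] → summit [7,8] → merger [8,9] → quake [9,10]; all 6 events appear in both, in order. dp[11][10] = 6 confirms this is the maximum.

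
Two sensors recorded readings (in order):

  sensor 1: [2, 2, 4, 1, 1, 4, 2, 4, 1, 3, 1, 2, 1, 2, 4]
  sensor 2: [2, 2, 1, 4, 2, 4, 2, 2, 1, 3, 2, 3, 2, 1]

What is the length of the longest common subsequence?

Taking 2 [1,1]; then 2 [2,2]; then 1 [5,3]; then 4 [6,4]; then 2 [7,5]; then 4 [8,6]; then 1 [9,9]; then 3 [10,12]; then 2 [12,13]; then 1 [13,14] gives a common subsequence of length 10, and the DP table's final entry dp[15][14] is also 10, so no common subsequence is longer.

10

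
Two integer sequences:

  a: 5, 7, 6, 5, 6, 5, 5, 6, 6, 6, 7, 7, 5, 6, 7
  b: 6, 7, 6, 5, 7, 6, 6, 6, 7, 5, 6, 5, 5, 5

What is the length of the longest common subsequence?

Pick 7 (a #2, b #2), then 6 (a #3, b #3), then 5 (a #4, b #4), then 6 (a #8, b #6), then 6 (a #9, b #7), then 6 (a #10, b #8), then 7 (a #12, b #9), then 5 (a #13, b #10), then 6 (a #14, b #11); all 9 values appear in both, in order. The LCS DP gives dp[15][14] = 9, so this is optimal.

9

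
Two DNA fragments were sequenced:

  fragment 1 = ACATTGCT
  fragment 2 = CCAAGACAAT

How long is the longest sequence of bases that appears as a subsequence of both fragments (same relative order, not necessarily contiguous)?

Match A (fragment 1 #1, fragment 2 #3), A (fragment 1 #3, fragment 2 #4), G (fragment 1 #6, fragment 2 #5), C (fragment 1 #7, fragment 2 #7), T (fragment 1 #8, fragment 2 #10) — 5 bases in the same relative order in both, and the DP table's final entry dp[8][10] is also 5, so no common subsequence is longer.

5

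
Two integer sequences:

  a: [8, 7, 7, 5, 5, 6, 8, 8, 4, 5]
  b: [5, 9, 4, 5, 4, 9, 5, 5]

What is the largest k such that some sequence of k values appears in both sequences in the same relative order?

4

Let dp[i][j] be the LCS length of the first i values of a and the first j values of b. dp[i][j] = dp[i-1][j-1]+1 when the i-th and j-th values match, else max(dp[i-1][j], dp[i][j-1]).
    ·  5  9  4  5  4  9  5  5
 ·  0  0  0  0  0  0  0  0  0
 8  0  0  0  0  0  0  0  0  0
 7  0  0  0  0  0  0  0  0  0
 7  0  0  0  0  0  0  0  0  0
 5  0  1  1  1  1  1  1  1  1
 5  0  1  1  1  2  2  2  2  2
 6  0  1  1  1  2  2  2  2  2
 8  0  1  1  1  2  2  2  2  2
 8  0  1  1  1  2  2  2  2  2
 4  0  1  1  2  2  3  3  3  3
 5  0  1  1  2  3  3  3  4  4
dp[10][8] = 4. One LCS (by backtracking along matches): 5, 5, 4, 5.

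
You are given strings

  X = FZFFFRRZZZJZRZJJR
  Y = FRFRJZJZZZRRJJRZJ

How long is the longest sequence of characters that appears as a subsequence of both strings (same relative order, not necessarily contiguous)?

Taking F (X #1, Y #1); then F (X #5, Y #3); then R (X #6, Y #4); then Z (X #8, Y #6); then Z (X #9, Y #8); then Z (X #10, Y #9); then Z (X #12, Y #10); then R (X #13, Y #12); then J (X #15, Y #13); then J (X #16, Y #14); then R (X #17, Y #15) gives a common subsequence of length 11, and the DP table's final entry dp[17][17] is also 11, so no common subsequence is longer.

11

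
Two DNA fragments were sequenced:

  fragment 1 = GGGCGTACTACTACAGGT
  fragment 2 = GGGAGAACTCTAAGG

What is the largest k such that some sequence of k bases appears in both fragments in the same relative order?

Pick G at fragment 1[1]=fragment 2[1], G at fragment 1[2]=fragment 2[2], G at fragment 1[3]=fragment 2[3], G at fragment 1[5]=fragment 2[5], A at fragment 1[7]=fragment 2[7], C at fragment 1[8]=fragment 2[8], T at fragment 1[9]=fragment 2[9], C at fragment 1[11]=fragment 2[10], T at fragment 1[12]=fragment 2[11], A at fragment 1[13]=fragment 2[12], A at fragment 1[15]=fragment 2[13], G at fragment 1[16]=fragment 2[14], G at fragment 1[17]=fragment 2[15]; all 13 bases appear in both, in order. dp[18][15] = 13 confirms this is the maximum.

13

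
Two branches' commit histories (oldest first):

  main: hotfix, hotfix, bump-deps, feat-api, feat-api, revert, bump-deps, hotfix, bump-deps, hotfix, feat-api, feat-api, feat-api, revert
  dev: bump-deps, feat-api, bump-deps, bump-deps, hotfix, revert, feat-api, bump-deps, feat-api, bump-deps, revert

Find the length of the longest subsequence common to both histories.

8

Match bump-deps at main[3]=dev[1]; then feat-api at main[5]=dev[2]; then bump-deps at main[7]=dev[3]; then bump-deps at main[9]=dev[4]; then hotfix at main[10]=dev[5]; then feat-api at main[11]=dev[7]; then feat-api at main[12]=dev[9]; then revert at main[14]=dev[11] — 8 commits in the same relative order in both, and the DP table's final entry dp[14][11] is also 8, so no common subsequence is longer.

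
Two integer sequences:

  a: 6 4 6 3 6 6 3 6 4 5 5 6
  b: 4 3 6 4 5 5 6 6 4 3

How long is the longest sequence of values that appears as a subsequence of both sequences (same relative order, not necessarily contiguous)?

7

One common subsequence of length 7: 4 at a[2]=b[1] → 3 at a[7]=b[2] → 6 at a[8]=b[3] → 4 at a[9]=b[4] → 5 at a[10]=b[5] → 5 at a[11]=b[6] → 6 at a[12]=b[8]. The LCS DP gives dp[12][10] = 7, so this is optimal.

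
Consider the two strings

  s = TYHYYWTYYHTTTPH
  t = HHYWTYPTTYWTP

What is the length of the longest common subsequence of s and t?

Pick H [3,2] → Y [5,3] → W [6,4] → T [7,5] → Y [8,6] → T [11,8] → T [12,9] → T [13,12] → P [14,13]; all 9 characters appear in both, in order, and the DP table's final entry dp[15][13] is also 9, so no common subsequence is longer.

9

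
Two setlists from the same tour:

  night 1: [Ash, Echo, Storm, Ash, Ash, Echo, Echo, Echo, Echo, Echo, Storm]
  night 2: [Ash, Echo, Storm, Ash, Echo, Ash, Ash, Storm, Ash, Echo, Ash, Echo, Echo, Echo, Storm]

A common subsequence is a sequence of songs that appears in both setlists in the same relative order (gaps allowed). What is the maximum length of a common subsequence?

One common subsequence of length 10: Ash [1,1], then Echo [2,2], then Storm [3,3], then Ash [4,7], then Ash [5,9], then Echo [6,10], then Echo [8,12], then Echo [9,13], then Echo [10,14], then Storm [11,15]. The LCS DP gives dp[11][15] = 10, so this is optimal.

10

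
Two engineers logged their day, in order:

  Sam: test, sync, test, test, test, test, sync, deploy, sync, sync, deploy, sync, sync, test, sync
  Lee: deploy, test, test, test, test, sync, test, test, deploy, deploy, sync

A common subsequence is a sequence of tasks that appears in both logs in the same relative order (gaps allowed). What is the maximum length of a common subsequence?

8

Taking test (Sam #1, Lee #3) → test (Sam #3, Lee #4) → test (Sam #4, Lee #5) → test (Sam #5, Lee #7) → test (Sam #6, Lee #8) → deploy (Sam #8, Lee #9) → deploy (Sam #11, Lee #10) → sync (Sam #15, Lee #11) gives a common subsequence of length 8. Since dp[15][11] = 8, nothing longer is possible.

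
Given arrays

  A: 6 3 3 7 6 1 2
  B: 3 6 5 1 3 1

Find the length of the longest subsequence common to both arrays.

3

Pick 6 at A[1]=B[2] → 3 at A[3]=B[5] → 1 at A[6]=B[6]; all 3 values appear in both, in order. The LCS DP gives dp[7][6] = 3, so this is optimal.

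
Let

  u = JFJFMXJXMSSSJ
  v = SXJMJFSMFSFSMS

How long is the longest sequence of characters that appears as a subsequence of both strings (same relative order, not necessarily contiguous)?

7

Pick J [1,3] → J [3,5] → F [4,6] → M [5,8] → S [10,10] → S [11,12] → S [12,14]; all 7 characters appear in both, in order. Since dp[13][14] = 7, nothing longer is possible.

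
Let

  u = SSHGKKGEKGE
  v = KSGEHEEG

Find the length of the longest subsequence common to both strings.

Taking S at u[1]=v[2] → H at u[3]=v[5] → E at u[8]=v[7] → G at u[10]=v[8] gives a common subsequence of length 4. The LCS DP gives dp[11][8] = 4, so this is optimal.

4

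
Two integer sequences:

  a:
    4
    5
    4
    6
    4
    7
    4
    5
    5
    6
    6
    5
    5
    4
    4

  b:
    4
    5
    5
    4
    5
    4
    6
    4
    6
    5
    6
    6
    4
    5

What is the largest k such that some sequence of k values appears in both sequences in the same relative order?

One common subsequence of length 9: 4 (a #1, b #4); then 5 (a #2, b #5); then 4 (a #3, b #6); then 6 (a #4, b #7); then 4 (a #5, b #8); then 5 (a #9, b #10); then 6 (a #10, b #11); then 6 (a #11, b #12); then 5 (a #13, b #14). Since dp[15][14] = 9, nothing longer is possible.

9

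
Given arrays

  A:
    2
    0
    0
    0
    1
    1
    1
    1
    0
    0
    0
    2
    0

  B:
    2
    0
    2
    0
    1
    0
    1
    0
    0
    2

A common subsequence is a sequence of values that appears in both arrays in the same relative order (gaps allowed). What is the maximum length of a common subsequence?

8

Let dp[i][j] be the LCS length of the first i values of A and the first j values of B. dp[i][j] = dp[i-1][j-1]+1 when the i-th and j-th values match, else max(dp[i-1][j], dp[i][j-1]).
    ·  2  0  2  0  1  0  1  0  0  2
 ·  0  0  0  0  0  0  0  0  0  0  0
 2  0  1  1  1  1  1  1  1  1  1  1
 0  0  1  2  2  2  2  2  2  2  2  2
 0  0  1  2  2  3  3  3  3  3  3  3
 0  0  1  2  2  3  3  4  4  4  4  4
 1  0  1  2  2  3  4  4  5  5  5  5
 1  0  1  2  2  3  4  4  5  5  5  5
 1  0  1  2  2  3  4  4  5  5  5  5
 1  0  1  2  2  3  4  4  5  5  5  5
 0  0  1  2  2  3  4  5  5  6  6  6
 0  0  1  2  2  3  4  5  5  6  7  7
 0  0  1  2  2  3  4  5  5  6  7  7
 2  0  1  2  3  3  4  5  5  6  7  8
 0  0  1  2  3  4  4  5  5  6  7  8
dp[13][10] = 8. One LCS (by backtracking along matches): 2, 0, 0, 0, 1, 0, 0, 2.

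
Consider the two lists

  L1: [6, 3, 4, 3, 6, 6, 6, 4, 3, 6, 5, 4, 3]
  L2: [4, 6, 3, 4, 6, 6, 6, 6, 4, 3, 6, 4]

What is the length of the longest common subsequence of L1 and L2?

Pick 6 [1,2], then 3 [2,3], then 4 [3,4], then 6 [5,6], then 6 [6,7], then 6 [7,8], then 4 [8,9], then 3 [9,10], then 6 [10,11], then 4 [12,12]; all 10 values appear in both, in order. Since dp[13][12] = 10, nothing longer is possible.

10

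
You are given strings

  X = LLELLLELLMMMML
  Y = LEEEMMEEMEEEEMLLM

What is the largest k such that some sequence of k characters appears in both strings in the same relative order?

Pick L [1,1], then E [3,3], then E [7,4], then M [10,5], then M [11,6], then M [12,9], then M [13,14], then L [14,16]; all 8 characters appear in both, in order. Since dp[14][17] = 8, nothing longer is possible.

8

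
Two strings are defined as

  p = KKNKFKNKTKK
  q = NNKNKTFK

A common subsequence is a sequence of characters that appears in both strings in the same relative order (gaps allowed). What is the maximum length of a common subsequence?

6

Taking N at p[3]=q[2] → K at p[6]=q[3] → N at p[7]=q[4] → K at p[8]=q[5] → T at p[9]=q[6] → K at p[11]=q[8] gives a common subsequence of length 6, and the DP table's final entry dp[11][8] is also 6, so no common subsequence is longer.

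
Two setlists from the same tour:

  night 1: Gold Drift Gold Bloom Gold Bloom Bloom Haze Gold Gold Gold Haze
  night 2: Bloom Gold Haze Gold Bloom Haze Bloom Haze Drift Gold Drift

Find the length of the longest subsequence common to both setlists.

6

Pick Gold (night 1 #1, night 2 #2); then Gold (night 1 #3, night 2 #4); then Bloom (night 1 #4, night 2 #5); then Bloom (night 1 #7, night 2 #7); then Haze (night 1 #8, night 2 #8); then Gold (night 1 #9, night 2 #10); all 6 songs appear in both, in order. dp[12][11] = 6 confirms this is the maximum.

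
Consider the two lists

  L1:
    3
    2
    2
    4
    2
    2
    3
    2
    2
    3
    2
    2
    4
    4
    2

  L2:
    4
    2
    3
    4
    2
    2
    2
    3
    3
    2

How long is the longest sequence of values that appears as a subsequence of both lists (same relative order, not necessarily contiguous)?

Let dp[i][j] be the LCS length of the first i values of L1 and the first j values of L2. dp[i][j] = dp[i-1][j-1]+1 when the i-th and j-th values match, else max(dp[i-1][j], dp[i][j-1]).
    ·  4  2  3  4  2  2  2  3  3  2
 ·  0  0  0  0  0  0  0  0  0  0  0
 3  0  0  0  1  1  1  1  1  1  1  1
 2  0  0  1  1  1  2  2  2  2  2  2
 2  0  0  1  1  1  2  3  3  3  3  3
 4  0  1  1  1  2  2  3  3  3  3  3
 2  0  1  2  2  2  3  3  4  4  4  4
 2  0  1  2  2  2  3  4  4  4  4  5
 3  0  1  2  3  3  3  4  4  5  5  5
 2  0  1  2  3  3  4  4  5  5  5  6
 2  0  1  2  3  3  4  5  5  5  5  6
 3  0  1  2  3  3  4  5  5  6  6  6
 2  0  1  2  3  3  4  5  6  6  6  7
 2  0  1  2  3  3  4  5  6  6  6  7
 4  0  1  2  3  4  4  5  6  6  6  7
 4  0  1  2  3  4  4  5  6  6  6  7
 2  0  1  2  3  4  5  5  6  6  6  7
dp[15][10] = 7. One LCS (by backtracking along matches): 3, 2, 2, 2, 3, 3, 2.

7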